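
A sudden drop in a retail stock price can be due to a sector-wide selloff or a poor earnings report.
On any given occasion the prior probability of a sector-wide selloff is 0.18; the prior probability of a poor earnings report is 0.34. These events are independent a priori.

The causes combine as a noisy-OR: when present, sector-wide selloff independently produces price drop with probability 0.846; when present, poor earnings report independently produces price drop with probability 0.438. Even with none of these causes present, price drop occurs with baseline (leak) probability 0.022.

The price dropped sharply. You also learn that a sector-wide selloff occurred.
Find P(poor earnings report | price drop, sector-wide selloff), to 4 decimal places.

Under noisy-OR, P(price drop | causes) = 1 − (1−0.022)·∏(1−qᵢ) over the active causes.
Enumerate both values of poor earnings report and weight by the priors:
  P(price drop | sector-wide selloff) = 0.849388*0.66 + 0.915356*0.34
        = 0.560596 + 0.311221 = 0.871817
The terms with poor earnings report present sum to 0.311221, so
  P(poor earnings report | price drop, sector-wide selloff) = 0.311221 / 0.871817 ≈ 0.3570

P(poor earnings report | price drop, sector-wide selloff) ≈ 0.3570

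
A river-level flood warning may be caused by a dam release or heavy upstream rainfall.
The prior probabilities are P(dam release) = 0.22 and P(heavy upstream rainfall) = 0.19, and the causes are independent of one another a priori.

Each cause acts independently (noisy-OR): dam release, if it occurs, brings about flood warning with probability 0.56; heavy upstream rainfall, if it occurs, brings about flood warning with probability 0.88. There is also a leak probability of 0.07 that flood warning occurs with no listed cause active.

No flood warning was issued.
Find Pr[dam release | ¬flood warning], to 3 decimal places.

Under noisy-OR, P(flood warning | causes) = 1 − (1−0.07)·∏(1−qᵢ) over the active causes.
Sum P(¬flood warning|·) weighted by the priors over the 4 (dam release, heavy upstream rainfall) configurations:
  P(¬flood warning) = 0.93×0.78×0.81 + 0.1116×0.78×0.19 + 0.4092×0.22×0.81 + 0.049104×0.22×0.19
        = 0.587574 + 0.016539 + 0.072919 + 0.002053 = 0.679085
Keeping only the dam release-present terms gives 0.074972, so
  P(dam release | ¬flood warning) = 0.074972 / 0.679085 ≈ 0.110

Pr[dam release | ¬flood warning] ≈ 0.110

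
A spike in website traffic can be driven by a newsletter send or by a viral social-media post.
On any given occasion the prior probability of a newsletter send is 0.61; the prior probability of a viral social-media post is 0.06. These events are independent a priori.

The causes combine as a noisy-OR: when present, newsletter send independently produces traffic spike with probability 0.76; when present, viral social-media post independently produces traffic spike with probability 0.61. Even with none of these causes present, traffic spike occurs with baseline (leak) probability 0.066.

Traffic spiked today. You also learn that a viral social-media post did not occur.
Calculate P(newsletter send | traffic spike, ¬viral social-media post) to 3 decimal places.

Under noisy-OR, P(traffic spike | causes) = 1 − (1−0.066)·∏(1−qᵢ) over the active causes.
Sum P(traffic spike|·) weighted by the priors over both values of newsletter send:
  P(traffic spike | ¬viral social-media post) = 0.066*0.39 + 0.77584*0.61
        = 0.025740 + 0.473262 = 0.499002
The terms with newsletter send present sum to 0.473262, so
  P(newsletter send | traffic spike, ¬viral social-media post) = 0.473262 / 0.499002 ≈ 0.948

P(newsletter send | traffic spike, ¬viral social-media post) ≈ 0.948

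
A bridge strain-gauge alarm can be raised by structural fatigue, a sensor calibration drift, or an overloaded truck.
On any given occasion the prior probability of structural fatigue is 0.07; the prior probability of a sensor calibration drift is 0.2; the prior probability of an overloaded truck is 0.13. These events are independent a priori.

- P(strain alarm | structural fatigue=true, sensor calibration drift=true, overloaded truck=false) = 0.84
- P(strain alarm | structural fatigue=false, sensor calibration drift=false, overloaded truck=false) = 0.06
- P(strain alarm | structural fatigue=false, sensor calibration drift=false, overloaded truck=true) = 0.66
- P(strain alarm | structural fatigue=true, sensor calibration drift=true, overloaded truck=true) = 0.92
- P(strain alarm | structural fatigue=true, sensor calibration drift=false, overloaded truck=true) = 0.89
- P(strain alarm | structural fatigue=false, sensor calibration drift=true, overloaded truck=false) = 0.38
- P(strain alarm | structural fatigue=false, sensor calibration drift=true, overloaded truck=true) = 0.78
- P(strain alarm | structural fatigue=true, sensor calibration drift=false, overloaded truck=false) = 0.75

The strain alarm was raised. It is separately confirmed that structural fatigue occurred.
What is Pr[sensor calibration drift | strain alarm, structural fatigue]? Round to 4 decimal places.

Pr[sensor calibration drift | strain alarm, structural fatigue] ≈ 0.2168

By total probability over the 4 (sensor calibration drift, overloaded truck) configurations:
  P(strain alarm | structural fatigue) = 0.75·0.8·0.87 + 0.89·0.8·0.13 + 0.84·0.2·0.87 + 0.92·0.2·0.13
        = 0.522000 + 0.092560 + 0.146160 + 0.023920 = 0.784640
Configurations with sensor calibration drift contribute 0.170080, so
  P(sensor calibration drift | strain alarm, structural fatigue) = 0.170080 / 0.784640 ≈ 0.2168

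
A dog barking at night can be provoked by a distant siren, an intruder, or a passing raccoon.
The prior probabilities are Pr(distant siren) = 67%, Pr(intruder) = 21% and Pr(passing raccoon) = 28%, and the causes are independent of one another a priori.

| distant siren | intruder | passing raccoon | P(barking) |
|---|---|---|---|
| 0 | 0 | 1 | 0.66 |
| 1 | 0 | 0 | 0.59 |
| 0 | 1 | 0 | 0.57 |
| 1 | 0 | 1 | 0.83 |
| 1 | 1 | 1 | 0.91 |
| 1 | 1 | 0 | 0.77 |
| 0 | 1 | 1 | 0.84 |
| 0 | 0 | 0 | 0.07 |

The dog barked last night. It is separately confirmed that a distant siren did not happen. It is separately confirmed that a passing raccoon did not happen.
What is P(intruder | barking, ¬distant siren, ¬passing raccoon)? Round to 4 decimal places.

P(barking | ¬distant siren, ¬passing raccoon) = 0.07*0.79 + 0.57*0.21 = 0.055300 + 0.119700 = 0.175000
Restricting to configurations with intruder present: 0.57*0.21 = 0.119700.
So P(intruder | barking, ¬distant siren, ¬passing raccoon) = 0.119700/0.175000 ≈ 0.6840.

P(intruder | barking, ¬distant siren, ¬passing raccoon) ≈ 0.6840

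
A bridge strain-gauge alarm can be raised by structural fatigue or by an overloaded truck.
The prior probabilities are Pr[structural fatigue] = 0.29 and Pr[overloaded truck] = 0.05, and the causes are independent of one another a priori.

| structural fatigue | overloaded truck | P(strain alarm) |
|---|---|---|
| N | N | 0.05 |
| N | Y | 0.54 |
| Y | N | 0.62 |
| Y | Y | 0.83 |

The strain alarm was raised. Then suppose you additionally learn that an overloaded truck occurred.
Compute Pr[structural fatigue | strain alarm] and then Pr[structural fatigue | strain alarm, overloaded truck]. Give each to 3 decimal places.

Pr[structural fatigue | strain alarm] ≈ 0.776; Pr[structural fatigue | strain alarm, overloaded truck] ≈ 0.386

P(strain alarm) = 0.05×0.71×0.95 + 0.54×0.71×0.05 + 0.62×0.29×0.95 + 0.83×0.29×0.05 = 0.033725 + 0.019170 + 0.170810 + 0.012035 = 0.235740
Of this, 0.182845 comes from 0.170810 + 0.012035 (the structural fatigue=true cases).
So P(structural fatigue | strain alarm) = 0.182845/0.235740 ≈ 0.776.

With the extra evidence:
P(strain alarm | overloaded truck) = 0.54×0.71 + 0.83×0.29 = 0.383400 + 0.240700 = 0.624100
The structural fatigue-present share is 0.83×0.29 = 0.240700.
Hence the posterior is 0.240700/0.624100 ≈ 0.386.
This is intercausal reasoning (explaining away): once overloaded truck accounts for the strain alarm, structural fatigue becomes less likely.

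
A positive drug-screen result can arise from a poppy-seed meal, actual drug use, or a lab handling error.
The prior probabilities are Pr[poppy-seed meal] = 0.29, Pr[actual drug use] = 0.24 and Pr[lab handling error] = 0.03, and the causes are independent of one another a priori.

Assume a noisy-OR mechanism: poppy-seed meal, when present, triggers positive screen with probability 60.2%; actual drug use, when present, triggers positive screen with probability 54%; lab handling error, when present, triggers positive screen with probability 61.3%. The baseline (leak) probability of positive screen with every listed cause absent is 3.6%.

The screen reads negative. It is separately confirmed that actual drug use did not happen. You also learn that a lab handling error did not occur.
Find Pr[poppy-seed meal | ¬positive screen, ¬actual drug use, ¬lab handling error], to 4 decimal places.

Under noisy-OR, P(positive screen | causes) = 1 − (1−0.036)·∏(1−qᵢ) over the active causes.
Weight on poppy-seed meal=true, given the evidence: 0.383672×0.29 = 0.111265
Denominator P(¬positive screen | ¬actual drug use, ¬lab handling error): 0.964×0.71 + 0.383672×0.29 = 0.795705
Posterior = 0.111265 / 0.795705 ≈ 0.1398

Pr[poppy-seed meal | ¬positive screen, ¬actual drug use, ¬lab handling error] ≈ 0.1398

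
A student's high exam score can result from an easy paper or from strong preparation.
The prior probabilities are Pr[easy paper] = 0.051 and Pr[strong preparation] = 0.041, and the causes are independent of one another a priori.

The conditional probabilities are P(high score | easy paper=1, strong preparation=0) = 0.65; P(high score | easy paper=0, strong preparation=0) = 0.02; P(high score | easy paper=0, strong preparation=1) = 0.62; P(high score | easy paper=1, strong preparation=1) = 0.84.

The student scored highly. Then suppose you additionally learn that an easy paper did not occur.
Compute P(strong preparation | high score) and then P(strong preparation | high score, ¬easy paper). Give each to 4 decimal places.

Weight on strong preparation=true, given the evidence: 0.024124 + 0.001756 = 0.025880
Normalizer over all consistent configurations: 0.02*0.949*0.959 + 0.62*0.949*0.041 + 0.65*0.051*0.959 + 0.84*0.051*0.041 = 0.075873
P(strong preparation | high score) = 0.025880/0.075873 ≈ 0.3411

Now also conditioning on easy paper≠true:
By total probability over both values of strong preparation:
  P(high score | ¬easy paper) = 0.02*0.959 + 0.62*0.041
        = 0.019180 + 0.025420 = 0.044600
Keeping only the strong preparation-present terms gives 0.025420, so
  P(strong preparation | high score, ¬easy paper) = 0.025420 / 0.044600 ≈ 0.5700

P(strong preparation | high score) ≈ 0.3411; P(strong preparation | high score, ¬easy paper) ≈ 0.5700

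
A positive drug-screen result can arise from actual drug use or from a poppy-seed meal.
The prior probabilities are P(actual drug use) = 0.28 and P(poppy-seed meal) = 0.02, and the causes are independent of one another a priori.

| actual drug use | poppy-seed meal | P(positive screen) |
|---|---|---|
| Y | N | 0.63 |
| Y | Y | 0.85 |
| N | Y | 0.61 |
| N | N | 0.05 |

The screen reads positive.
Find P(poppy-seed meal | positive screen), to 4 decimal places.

P(positive screen) = 0.05×0.72×0.98 + 0.61×0.72×0.02 + 0.63×0.28×0.98 + 0.85×0.28×0.02 = 0.035280 + 0.008784 + 0.172872 + 0.004760 = 0.221696
Of this, 0.013544 comes from 0.008784 + 0.004760 (the poppy-seed meal=true cases).
P(poppy-seed meal | positive screen) = 0.013544 / 0.221696 ≈ 0.0611

P(poppy-seed meal | positive screen) ≈ 0.0611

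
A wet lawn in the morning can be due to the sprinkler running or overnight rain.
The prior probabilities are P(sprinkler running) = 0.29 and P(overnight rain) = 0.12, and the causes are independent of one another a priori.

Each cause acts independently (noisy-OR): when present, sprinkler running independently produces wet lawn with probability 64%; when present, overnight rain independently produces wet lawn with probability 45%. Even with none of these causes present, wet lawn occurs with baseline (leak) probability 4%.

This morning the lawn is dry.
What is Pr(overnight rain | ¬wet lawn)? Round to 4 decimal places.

Pr(overnight rain | ¬wet lawn) ≈ 0.0698

Under noisy-OR, P(wet lawn | causes) = 1 − (1−0.04)·∏(1−qᵢ) over the active causes.
Enumerate the 4 (sprinkler running, overnight rain) configurations and weight by the priors:
  P(¬wet lawn) = 0.96×0.71×0.88 + 0.528×0.71×0.12 + 0.3456×0.29×0.88 + 0.19008×0.29×0.12
        = 0.599808 + 0.044986 + 0.088197 + 0.006615 = 0.739606
The terms with overnight rain present sum to 0.051601, so
  P(overnight rain | ¬wet lawn) = 0.051601 / 0.739606 ≈ 0.0698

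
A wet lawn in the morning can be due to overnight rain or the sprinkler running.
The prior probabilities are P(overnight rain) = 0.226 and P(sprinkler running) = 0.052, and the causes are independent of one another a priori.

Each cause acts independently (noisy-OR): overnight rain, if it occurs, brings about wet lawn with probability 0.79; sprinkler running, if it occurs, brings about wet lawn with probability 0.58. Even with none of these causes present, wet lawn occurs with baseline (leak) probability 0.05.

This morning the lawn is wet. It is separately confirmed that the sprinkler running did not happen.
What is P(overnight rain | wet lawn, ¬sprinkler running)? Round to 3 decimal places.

Under noisy-OR, P(wet lawn | causes) = 1 − (1−0.05)·∏(1−qᵢ) over the active causes.
P(wet lawn | ¬sprinkler running) = 0.05·0.774 + 0.8005·0.226 = 0.038700 + 0.180913 = 0.219613
Restricting to configurations with overnight rain present: 0.8005·0.226 = 0.180913.
P(overnight rain | wet lawn, ¬sprinkler running) = 0.180913 / 0.219613 ≈ 0.824

P(overnight rain | wet lawn, ¬sprinkler running) ≈ 0.824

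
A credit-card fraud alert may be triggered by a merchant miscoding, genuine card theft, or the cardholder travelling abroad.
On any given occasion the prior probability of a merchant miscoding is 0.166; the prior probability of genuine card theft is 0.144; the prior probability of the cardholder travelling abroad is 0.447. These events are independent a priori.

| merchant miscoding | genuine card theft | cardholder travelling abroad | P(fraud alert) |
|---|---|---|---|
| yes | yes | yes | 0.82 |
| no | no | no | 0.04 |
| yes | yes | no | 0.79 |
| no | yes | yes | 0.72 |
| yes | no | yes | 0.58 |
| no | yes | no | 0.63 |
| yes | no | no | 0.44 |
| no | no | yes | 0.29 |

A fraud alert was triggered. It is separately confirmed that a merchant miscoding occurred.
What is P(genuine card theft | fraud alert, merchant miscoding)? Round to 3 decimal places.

P(genuine card theft | fraud alert, merchant miscoding) ≈ 0.212

P(fraud alert | merchant miscoding) = 0.44·0.856·0.553 + 0.58·0.856·0.447 + 0.79·0.144·0.553 + 0.82·0.144·0.447 = 0.208282 + 0.221927 + 0.062909 + 0.052782 = 0.545900
The genuine card theft-present share is 0.062909 + 0.052782 = 0.115691.
P(genuine card theft | fraud alert, merchant miscoding) = 0.115691 / 0.545900 ≈ 0.212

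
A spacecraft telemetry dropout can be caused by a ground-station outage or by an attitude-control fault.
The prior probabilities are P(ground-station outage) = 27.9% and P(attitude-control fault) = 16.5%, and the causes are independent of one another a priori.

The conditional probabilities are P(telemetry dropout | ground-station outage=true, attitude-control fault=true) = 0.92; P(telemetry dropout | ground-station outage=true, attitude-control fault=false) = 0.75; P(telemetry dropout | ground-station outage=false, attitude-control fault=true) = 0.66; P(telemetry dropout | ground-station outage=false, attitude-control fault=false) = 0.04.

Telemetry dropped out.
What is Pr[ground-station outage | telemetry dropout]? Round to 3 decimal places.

Pr[ground-station outage | telemetry dropout] ≈ 0.679

For the numerator, keep only ground-station outage=true terms: 0.174724 + 0.042352 = 0.217076
Normalizer over all consistent configurations: 0.04·0.721·0.835 + 0.66·0.721·0.165 + 0.75·0.279·0.835 + 0.92·0.279·0.165 = 0.319674
P(ground-station outage | telemetry dropout) = 0.217076/0.319674 ≈ 0.679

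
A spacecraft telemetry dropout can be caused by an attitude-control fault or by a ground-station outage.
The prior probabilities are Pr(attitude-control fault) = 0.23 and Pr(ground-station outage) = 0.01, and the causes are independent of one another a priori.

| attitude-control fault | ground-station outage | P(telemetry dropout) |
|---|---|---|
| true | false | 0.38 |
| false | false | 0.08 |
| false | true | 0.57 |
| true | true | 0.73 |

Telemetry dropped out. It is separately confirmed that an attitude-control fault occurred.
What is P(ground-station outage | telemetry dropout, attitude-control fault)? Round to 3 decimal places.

Sum P(telemetry dropout|·) weighted by the priors over both values of ground-station outage:
  P(telemetry dropout | attitude-control fault) = 0.38*0.99 + 0.73*0.01
        = 0.376200 + 0.007300 = 0.383500
Configurations with ground-station outage contribute 0.007300, so
  P(ground-station outage | telemetry dropout, attitude-control fault) = 0.007300 / 0.383500 ≈ 0.019

P(ground-station outage | telemetry dropout, attitude-control fault) ≈ 0.019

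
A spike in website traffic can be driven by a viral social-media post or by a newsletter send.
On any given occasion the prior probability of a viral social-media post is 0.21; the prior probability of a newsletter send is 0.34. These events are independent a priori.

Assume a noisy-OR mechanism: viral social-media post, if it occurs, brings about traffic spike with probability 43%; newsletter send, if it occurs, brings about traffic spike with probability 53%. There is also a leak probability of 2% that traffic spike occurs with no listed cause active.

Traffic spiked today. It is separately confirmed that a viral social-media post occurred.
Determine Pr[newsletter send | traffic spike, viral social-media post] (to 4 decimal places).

Pr[newsletter send | traffic spike, viral social-media post] ≈ 0.4626

Under noisy-OR, P(traffic spike | causes) = 1 − (1−0.02)·∏(1−qᵢ) over the active causes.
Weight on newsletter send=true, given the evidence: 0.737458×0.34 = 0.250736
The normalizing constant is 0.4414×0.66 + 0.737458×0.34 = 0.542060
Posterior = 0.250736 / 0.542060 ≈ 0.4626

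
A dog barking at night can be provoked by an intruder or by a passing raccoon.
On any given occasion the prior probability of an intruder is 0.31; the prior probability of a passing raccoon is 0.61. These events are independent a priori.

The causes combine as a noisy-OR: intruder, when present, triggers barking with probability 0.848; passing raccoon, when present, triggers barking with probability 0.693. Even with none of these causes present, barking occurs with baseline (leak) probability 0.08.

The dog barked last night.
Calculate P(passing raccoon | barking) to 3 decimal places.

Under noisy-OR, P(barking | causes) = 1 − (1−0.08)·∏(1−qᵢ) over the active causes.
P(barking) = 0.08×0.69×0.39 + 0.71756×0.69×0.61 + 0.86016×0.31×0.39 + 0.957069×0.31×0.61 = 0.021528 + 0.302021 + 0.103993 + 0.180982 = 0.608524
Of this, 0.483003 comes from 0.302021 + 0.180982 (the passing raccoon=true cases).
P(passing raccoon | barking) = 0.483003 / 0.608524 ≈ 0.794

P(passing raccoon | barking) ≈ 0.794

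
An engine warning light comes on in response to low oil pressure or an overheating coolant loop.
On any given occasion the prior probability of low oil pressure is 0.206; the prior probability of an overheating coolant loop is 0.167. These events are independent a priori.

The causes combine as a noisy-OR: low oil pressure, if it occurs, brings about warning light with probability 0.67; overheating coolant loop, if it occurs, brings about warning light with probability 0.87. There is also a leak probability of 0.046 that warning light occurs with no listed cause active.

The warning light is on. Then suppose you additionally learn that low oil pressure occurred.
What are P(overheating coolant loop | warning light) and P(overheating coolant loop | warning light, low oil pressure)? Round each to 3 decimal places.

Under noisy-OR, P(warning light | causes) = 1 − (1−0.046)·∏(1−qᵢ) over the active causes.
P(warning light) = 0.046*0.794*0.833 + 0.87598*0.794*0.167 + 0.68518*0.206*0.833 + 0.959073*0.206*0.167 = 0.030424 + 0.116153 + 0.117576 + 0.032994 = 0.297147
Of this, 0.149147 comes from 0.116153 + 0.032994 (the overheating coolant loop=true cases).
Hence the posterior is 0.149147/0.297147 ≈ 0.502.

With the extra evidence:
Weight on overheating coolant loop=true, given the evidence: 0.959073·0.167 = 0.160165
Normalizer over all consistent configurations: 0.68518·0.833 + 0.959073·0.167 = 0.730920
P(overheating coolant loop | warning light, low oil pressure) = 0.160165/0.730920 ≈ 0.219
Conditioning on low oil pressure lowers the posterior on overheating coolant loop: the classic explaining-away effect in a common-effect structure.

P(overheating coolant loop | warning light) ≈ 0.502; P(overheating coolant loop | warning light, low oil pressure) ≈ 0.219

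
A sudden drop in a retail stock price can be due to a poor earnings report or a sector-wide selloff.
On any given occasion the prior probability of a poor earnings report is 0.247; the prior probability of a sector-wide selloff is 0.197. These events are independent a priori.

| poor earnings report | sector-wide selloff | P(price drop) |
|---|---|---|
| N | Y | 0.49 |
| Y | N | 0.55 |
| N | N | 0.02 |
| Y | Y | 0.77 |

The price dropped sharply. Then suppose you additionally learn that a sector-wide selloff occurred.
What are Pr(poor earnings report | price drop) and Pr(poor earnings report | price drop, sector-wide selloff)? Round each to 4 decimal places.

Pr(poor earnings report | price drop) ≈ 0.6335; Pr(poor earnings report | price drop, sector-wide selloff) ≈ 0.3401

For the numerator, keep only poor earnings report=true terms: 0.109088 + 0.037467 = 0.146555
The normalizing constant is 0.02×0.753×0.803 + 0.49×0.753×0.197 + 0.55×0.247×0.803 + 0.77×0.247×0.197 = 0.231335
P(poor earnings report | price drop) = 0.146555/0.231335 ≈ 0.6335

With the extra evidence:
Weight on poor earnings report=true, given the evidence: 0.77×0.247 = 0.190190
The normalizing constant is 0.49×0.753 + 0.77×0.247 = 0.559160
Posterior = 0.190190 / 0.559160 ≈ 0.3401
This is intercausal reasoning (explaining away): once sector-wide selloff accounts for the price drop, poor earnings report becomes less likely.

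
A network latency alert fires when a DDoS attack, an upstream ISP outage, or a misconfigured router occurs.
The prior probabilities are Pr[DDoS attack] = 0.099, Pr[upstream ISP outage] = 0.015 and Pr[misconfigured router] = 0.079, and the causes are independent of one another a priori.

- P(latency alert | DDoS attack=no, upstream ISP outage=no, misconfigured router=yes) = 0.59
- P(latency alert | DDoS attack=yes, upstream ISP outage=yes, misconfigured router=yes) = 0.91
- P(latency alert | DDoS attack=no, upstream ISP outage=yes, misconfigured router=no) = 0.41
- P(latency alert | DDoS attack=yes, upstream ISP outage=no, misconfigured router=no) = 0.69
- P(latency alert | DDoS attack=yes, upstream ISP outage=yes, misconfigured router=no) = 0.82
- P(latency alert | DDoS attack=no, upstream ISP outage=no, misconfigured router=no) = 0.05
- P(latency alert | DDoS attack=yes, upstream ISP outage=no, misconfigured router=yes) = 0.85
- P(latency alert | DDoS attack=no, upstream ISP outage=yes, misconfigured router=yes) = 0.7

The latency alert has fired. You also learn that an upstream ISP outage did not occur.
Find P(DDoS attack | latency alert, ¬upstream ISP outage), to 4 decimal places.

Sum P(latency alert|·) weighted by the priors over the 4 (DDoS attack, misconfigured router) configurations:
  P(latency alert | ¬upstream ISP outage) = 0.05·0.901·0.921 + 0.59·0.901·0.079 + 0.69·0.099·0.921 + 0.85·0.099·0.079
        = 0.041491 + 0.041996 + 0.062914 + 0.006648 = 0.153049
Keeping only the DDoS attack-present terms gives 0.069562, so
  P(DDoS attack | latency alert, ¬upstream ISP outage) = 0.069562 / 0.153049 ≈ 0.4545

P(DDoS attack | latency alert, ¬upstream ISP outage) ≈ 0.4545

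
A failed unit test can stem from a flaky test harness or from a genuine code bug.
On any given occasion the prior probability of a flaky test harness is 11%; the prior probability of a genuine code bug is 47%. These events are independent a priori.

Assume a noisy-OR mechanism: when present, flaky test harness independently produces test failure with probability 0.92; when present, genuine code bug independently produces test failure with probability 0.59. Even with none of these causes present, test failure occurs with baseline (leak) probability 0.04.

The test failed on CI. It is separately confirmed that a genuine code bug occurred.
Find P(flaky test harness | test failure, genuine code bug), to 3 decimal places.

P(flaky test harness | test failure, genuine code bug) ≈ 0.165

Under noisy-OR, P(test failure | causes) = 1 − (1−0.04)·∏(1−qᵢ) over the active causes.
P(test failure | genuine code bug) = 0.6064*0.89 + 0.968512*0.11 = 0.539696 + 0.106536 = 0.646232
Of this, 0.106536 comes from 0.968512*0.11 (the flaky test harness=true cases).
So P(flaky test harness | test failure, genuine code bug) = 0.106536/0.646232 ≈ 0.165.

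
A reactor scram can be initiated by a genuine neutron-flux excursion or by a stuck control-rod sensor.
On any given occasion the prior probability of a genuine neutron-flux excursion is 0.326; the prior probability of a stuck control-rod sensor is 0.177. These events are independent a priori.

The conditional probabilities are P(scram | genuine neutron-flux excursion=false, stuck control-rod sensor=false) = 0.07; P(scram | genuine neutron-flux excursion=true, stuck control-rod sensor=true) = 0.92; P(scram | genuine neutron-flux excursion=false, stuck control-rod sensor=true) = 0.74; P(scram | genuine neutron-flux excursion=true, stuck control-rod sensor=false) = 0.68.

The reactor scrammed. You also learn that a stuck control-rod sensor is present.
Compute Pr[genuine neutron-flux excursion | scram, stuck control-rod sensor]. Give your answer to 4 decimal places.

Pr[genuine neutron-flux excursion | scram, stuck control-rod sensor] ≈ 0.3755

Numerator (weight on configurations with genuine neutron-flux excursion): 0.92*0.326 = 0.299920
Denominator P(scram | stuck control-rod sensor): 0.74*0.674 + 0.92*0.326 = 0.798680
Posterior = 0.299920 / 0.798680 ≈ 0.3755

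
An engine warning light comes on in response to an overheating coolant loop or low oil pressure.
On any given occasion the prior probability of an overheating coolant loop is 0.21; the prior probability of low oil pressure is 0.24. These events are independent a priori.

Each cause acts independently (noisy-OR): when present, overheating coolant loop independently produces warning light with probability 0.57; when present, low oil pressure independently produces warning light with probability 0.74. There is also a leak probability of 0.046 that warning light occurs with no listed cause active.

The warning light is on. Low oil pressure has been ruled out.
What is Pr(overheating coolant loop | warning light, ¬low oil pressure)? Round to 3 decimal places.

Pr(overheating coolant loop | warning light, ¬low oil pressure) ≈ 0.773

Under noisy-OR, P(warning light | causes) = 1 − (1−0.046)·∏(1−qᵢ) over the active causes.
For the numerator, keep only overheating coolant loop=true terms: 0.58978·0.21 = 0.123854
Denominator P(warning light | ¬low oil pressure): 0.046·0.79 + 0.58978·0.21 = 0.160194
Posterior = 0.123854 / 0.160194 ≈ 0.773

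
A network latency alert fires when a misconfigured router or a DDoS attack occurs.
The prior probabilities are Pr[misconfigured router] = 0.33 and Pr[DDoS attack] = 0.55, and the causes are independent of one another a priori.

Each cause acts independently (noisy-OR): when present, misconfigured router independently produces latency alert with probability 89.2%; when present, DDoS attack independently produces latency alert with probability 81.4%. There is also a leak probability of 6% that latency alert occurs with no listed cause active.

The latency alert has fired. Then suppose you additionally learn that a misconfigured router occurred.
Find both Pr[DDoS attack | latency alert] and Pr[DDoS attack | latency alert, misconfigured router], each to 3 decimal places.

Pr[DDoS attack | latency alert] ≈ 0.761; Pr[DDoS attack | latency alert, misconfigured router] ≈ 0.572

Under noisy-OR, P(latency alert | causes) = 1 − (1−0.06)·∏(1−qᵢ) over the active causes.
Numerator (weight on configurations with DDoS attack): 0.304071 + 0.178073 = 0.482144
The normalizing constant is 0.06·0.67·0.45 + 0.82516·0.67·0.55 + 0.89848·0.33·0.45 + 0.981117·0.33·0.55 = 0.633658
Posterior = 0.482144 / 0.633658 ≈ 0.761

Now also conditioning on misconfigured router=true:
Sum P(latency alert|·) weighted by the priors over both values of DDoS attack:
  P(latency alert | misconfigured router) = 0.89848·0.45 + 0.981117·0.55
        = 0.404316 + 0.539614 = 0.943930
Configurations with DDoS attack contribute 0.539614, so
  P(DDoS attack | latency alert, misconfigured router) = 0.539614 / 0.943930 ≈ 0.572
This is intercausal reasoning (explaining away): once misconfigured router accounts for the latency alert, DDoS attack becomes less likely.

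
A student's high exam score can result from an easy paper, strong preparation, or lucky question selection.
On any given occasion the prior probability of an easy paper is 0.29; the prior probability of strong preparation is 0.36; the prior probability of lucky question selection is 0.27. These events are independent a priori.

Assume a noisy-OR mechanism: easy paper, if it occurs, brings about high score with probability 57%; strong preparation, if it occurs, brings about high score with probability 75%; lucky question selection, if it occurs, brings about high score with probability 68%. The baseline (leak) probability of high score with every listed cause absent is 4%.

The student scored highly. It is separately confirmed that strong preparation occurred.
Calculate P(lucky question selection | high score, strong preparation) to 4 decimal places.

P(lucky question selection | high score, strong preparation) ≈ 0.3021

Under noisy-OR, P(high score | causes) = 1 − (1−0.04)·∏(1−qᵢ) over the active causes.
Enumerate the 4 (easy paper, lucky question selection) configurations and weight by the priors:
  P(high score | strong preparation) = 0.76×0.71×0.73 + 0.9232×0.71×0.27 + 0.8968×0.29×0.73 + 0.966976×0.29×0.27
        = 0.393908 + 0.176977 + 0.189853 + 0.075714 = 0.836452
The terms with lucky question selection present sum to 0.252691, so
  P(lucky question selection | high score, strong preparation) = 0.252691 / 0.836452 ≈ 0.3021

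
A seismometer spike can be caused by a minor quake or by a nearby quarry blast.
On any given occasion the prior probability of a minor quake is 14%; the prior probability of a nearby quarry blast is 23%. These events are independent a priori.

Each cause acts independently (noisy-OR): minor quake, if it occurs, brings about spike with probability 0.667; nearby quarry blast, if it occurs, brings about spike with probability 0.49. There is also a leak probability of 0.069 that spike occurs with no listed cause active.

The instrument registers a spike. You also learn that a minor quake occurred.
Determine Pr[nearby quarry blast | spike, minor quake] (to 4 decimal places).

Pr[nearby quarry blast | spike, minor quake] ≈ 0.2671

Under noisy-OR, P(spike | causes) = 1 − (1−0.069)·∏(1−qᵢ) over the active causes.
Numerator (weight on configurations with nearby quarry blast): 0.841888·0.23 = 0.193634
The normalizing constant is 0.689977·0.77 + 0.841888·0.23 = 0.724916
P(nearby quarry blast | spike, minor quake) = 0.193634/0.724916 ≈ 0.2671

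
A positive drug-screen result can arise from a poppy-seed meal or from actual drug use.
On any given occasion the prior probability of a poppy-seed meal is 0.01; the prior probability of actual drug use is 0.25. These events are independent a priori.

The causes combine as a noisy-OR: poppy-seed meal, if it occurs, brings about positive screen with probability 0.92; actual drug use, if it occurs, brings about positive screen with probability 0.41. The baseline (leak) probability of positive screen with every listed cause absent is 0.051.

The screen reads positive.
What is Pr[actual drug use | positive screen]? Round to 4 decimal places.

Under noisy-OR, P(positive screen | causes) = 1 − (1−0.051)·∏(1−qᵢ) over the active causes.
Weight on actual drug use=true, given the evidence: 0.108922 + 0.002388 = 0.111310
Normalizer over all consistent configurations: 0.051*0.99*0.75 + 0.44009*0.99*0.25 + 0.92408*0.01*0.75 + 0.955207*0.01*0.25 = 0.156108
P(actual drug use | positive screen) = 0.111310/0.156108 ≈ 0.7130

Pr[actual drug use | positive screen] ≈ 0.7130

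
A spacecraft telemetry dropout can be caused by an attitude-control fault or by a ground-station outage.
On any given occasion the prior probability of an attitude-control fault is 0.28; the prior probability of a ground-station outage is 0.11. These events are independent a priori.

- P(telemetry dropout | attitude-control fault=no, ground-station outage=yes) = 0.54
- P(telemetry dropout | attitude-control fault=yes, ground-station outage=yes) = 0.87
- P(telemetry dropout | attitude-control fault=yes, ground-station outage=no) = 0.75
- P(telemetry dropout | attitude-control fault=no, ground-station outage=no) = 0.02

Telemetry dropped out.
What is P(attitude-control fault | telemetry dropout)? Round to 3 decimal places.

By total probability over the 4 (attitude-control fault, ground-station outage) configurations:
  P(telemetry dropout) = 0.02×0.72×0.89 + 0.54×0.72×0.11 + 0.75×0.28×0.89 + 0.87×0.28×0.11
        = 0.012816 + 0.042768 + 0.186900 + 0.026796 = 0.269280
Configurations with attitude-control fault contribute 0.213696, so
  P(attitude-control fault | telemetry dropout) = 0.213696 / 0.269280 ≈ 0.794

P(attitude-control fault | telemetry dropout) ≈ 0.794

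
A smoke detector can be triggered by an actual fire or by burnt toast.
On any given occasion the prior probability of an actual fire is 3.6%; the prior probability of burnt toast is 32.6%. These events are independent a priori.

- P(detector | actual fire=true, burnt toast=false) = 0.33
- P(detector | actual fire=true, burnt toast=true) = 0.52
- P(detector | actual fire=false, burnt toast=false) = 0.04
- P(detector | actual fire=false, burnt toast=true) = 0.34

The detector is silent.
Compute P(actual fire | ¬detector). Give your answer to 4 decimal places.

P(actual fire | ¬detector) ≈ 0.0257

P(¬detector) = 0.96*0.964*0.674 + 0.66*0.964*0.326 + 0.67*0.036*0.674 + 0.48*0.036*0.326 = 0.623747 + 0.207414 + 0.016257 + 0.005633 = 0.853051
Restricting to configurations with actual fire present: 0.016257 + 0.005633 = 0.021890.
P(actual fire | ¬detector) = 0.021890 / 0.853051 ≈ 0.0257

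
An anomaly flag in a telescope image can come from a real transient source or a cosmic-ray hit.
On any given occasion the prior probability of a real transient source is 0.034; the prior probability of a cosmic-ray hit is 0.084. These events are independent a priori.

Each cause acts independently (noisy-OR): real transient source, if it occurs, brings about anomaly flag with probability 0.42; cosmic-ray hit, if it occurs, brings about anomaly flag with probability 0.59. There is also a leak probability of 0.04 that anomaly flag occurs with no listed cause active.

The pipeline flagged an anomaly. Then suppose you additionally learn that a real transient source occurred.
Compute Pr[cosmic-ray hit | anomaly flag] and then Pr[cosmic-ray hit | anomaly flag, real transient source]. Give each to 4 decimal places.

Under noisy-OR, P(anomaly flag | causes) = 1 − (1−0.04)·∏(1−qᵢ) over the active causes.
Weight on cosmic-ray hit=true, given the evidence: 0.049206 + 0.002204 = 0.051410
Normalizer over all consistent configurations: 0.04×0.966×0.916 + 0.6064×0.966×0.084 + 0.4432×0.034×0.916 + 0.771712×0.034×0.084 = 0.100607
P(cosmic-ray hit | anomaly flag) = 0.051410/0.100607 ≈ 0.5110

Now condition on the additional information:
Weight on cosmic-ray hit=true, given the evidence: 0.771712×0.084 = 0.064824
The normalizing constant is 0.4432×0.916 + 0.771712×0.084 = 0.470795
P(cosmic-ray hit | anomaly flag, real transient source) = 0.064824/0.470795 ≈ 0.1377
Conditioning on real transient source lowers the posterior on cosmic-ray hit: the classic explaining-away effect in a common-effect structure.

Pr[cosmic-ray hit | anomaly flag] ≈ 0.5110; Pr[cosmic-ray hit | anomaly flag, real transient source] ≈ 0.1377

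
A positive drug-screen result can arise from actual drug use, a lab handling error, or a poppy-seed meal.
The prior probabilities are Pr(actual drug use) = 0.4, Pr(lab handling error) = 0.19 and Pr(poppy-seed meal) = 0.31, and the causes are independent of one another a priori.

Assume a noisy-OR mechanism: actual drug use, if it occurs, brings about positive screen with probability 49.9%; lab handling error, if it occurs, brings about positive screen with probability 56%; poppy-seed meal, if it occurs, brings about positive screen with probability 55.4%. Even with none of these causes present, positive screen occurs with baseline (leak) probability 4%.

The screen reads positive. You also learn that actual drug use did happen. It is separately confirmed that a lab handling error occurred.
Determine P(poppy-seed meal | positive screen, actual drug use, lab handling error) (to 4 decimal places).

P(poppy-seed meal | positive screen, actual drug use, lab handling error) ≈ 0.3404

Under noisy-OR, P(positive screen | causes) = 1 − (1−0.04)·∏(1−qᵢ) over the active causes.
P(positive screen | actual drug use, lab handling error) = 0.788378·0.69 + 0.905616·0.31 = 0.543981 + 0.280741 = 0.824722
Of this, 0.280741 comes from 0.905616·0.31 (the poppy-seed meal=true cases).
So P(poppy-seed meal | positive screen, actual drug use, lab handling error) = 0.280741/0.824722 ≈ 0.3404.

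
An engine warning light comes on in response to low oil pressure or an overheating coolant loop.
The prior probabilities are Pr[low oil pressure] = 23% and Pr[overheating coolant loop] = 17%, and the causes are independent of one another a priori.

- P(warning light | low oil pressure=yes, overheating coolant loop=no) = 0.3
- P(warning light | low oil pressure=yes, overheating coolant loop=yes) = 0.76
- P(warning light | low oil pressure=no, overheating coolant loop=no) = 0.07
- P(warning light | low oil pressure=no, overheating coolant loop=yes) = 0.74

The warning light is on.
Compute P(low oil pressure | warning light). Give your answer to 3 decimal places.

P(warning light) = 0.07*0.77*0.83 + 0.74*0.77*0.17 + 0.3*0.23*0.83 + 0.76*0.23*0.17 = 0.044737 + 0.096866 + 0.057270 + 0.029716 = 0.228589
Of this, 0.086986 comes from 0.057270 + 0.029716 (the low oil pressure=true cases).
P(low oil pressure | warning light) = 0.086986 / 0.228589 ≈ 0.381

P(low oil pressure | warning light) ≈ 0.381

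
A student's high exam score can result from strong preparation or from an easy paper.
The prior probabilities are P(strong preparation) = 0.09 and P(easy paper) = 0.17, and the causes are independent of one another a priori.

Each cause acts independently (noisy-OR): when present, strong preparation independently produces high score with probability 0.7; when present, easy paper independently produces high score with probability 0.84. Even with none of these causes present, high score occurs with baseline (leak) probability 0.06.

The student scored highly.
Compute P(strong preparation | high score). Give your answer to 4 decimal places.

Under noisy-OR, P(high score | causes) = 1 − (1−0.06)·∏(1−qᵢ) over the active causes.
Enumerate the 4 (strong preparation, easy paper) configurations and weight by the priors:
  P(high score) = 0.06·0.91·0.83 + 0.8496·0.91·0.17 + 0.718·0.09·0.83 + 0.95488·0.09·0.17
        = 0.045318 + 0.131433 + 0.053635 + 0.014610 = 0.244996
Keeping only the strong preparation-present terms gives 0.068245, so
  P(strong preparation | high score) = 0.068245 / 0.244996 ≈ 0.2786

P(strong preparation | high score) ≈ 0.2786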